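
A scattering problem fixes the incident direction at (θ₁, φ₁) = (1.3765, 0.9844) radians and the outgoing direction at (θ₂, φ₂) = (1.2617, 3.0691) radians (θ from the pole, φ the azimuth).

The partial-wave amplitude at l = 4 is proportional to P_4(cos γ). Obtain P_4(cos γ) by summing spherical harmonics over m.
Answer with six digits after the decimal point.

-0.114389

Addition theorem: P_4(cos γ) = (4π/9) Σ_m Y*_{lm}(Ω₁) Y_{lm}(Ω₂), m = −4…4:
  term(m=-4) = (-0.069660, -0.132244)   from Y*(Ω₁)=(-0.286929, -0.293083), Y(Ω₂)=(0.349208, 0.104197)
  term(m=-3) = (0.075106, 0.002185)   from Y*(Ω₁)=(-0.224242, 0.042753), Y(Ω₂)=(-0.321394, -0.071019)
  term(m=-2) = (-0.013150, 0.021790)   from Y*(Ω₁)=(0.092249, -0.219410), Y(Ω₂)=(-0.105808, -0.015449)
  term(m=-1) = (-0.038914, -0.068937)   from Y*(Ω₁)=(-0.135841, -0.204472), Y(Ω₂)=(0.321627, 0.023357)
  term(m=+0) = (0.011311, 0.000000)   from Y*(Ω₁)=(0.204196, -0.000000), Y(Ω₂)=(0.055391, 0.000000)
  term(m=+1) = (-0.038914, 0.068937)   from Y*(Ω₁)=(0.135841, -0.204472), Y(Ω₂)=(-0.321627, 0.023357)
  term(m=+2) = (-0.013150, -0.021790)   from Y*(Ω₁)=(0.092249, 0.219410), Y(Ω₂)=(-0.105808, 0.015449)
  term(m=+3) = (0.075106, -0.002185)   from Y*(Ω₁)=(0.224242, 0.042753), Y(Ω₂)=(0.321394, -0.071019)
  term(m=+4) = (-0.069660, 0.132244)   from Y*(Ω₁)=(-0.286929, 0.293083), Y(Ω₂)=(0.349208, -0.104197)
Total Σ_m = (-0.081925, 0.000000). Multiply by 1.396263: (-0.114389, 0.000000). P_4(cos γ) = -0.114389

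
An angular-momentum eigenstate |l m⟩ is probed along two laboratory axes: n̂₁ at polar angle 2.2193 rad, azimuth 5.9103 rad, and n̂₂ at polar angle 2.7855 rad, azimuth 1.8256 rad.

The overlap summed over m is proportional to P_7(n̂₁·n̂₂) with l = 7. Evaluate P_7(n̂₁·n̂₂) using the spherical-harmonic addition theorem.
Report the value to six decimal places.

-0.007280

Addition theorem: P_7(cos γ) = (4π/15) Σ_m Y*_{lm}(Ω₁) Y_{lm}(Ω₂), m = −7…7:
  [-7]  conj(Y_{7,-7})(Ω₁) = -0.088049-0.051755i ; Y_{7,-7}(Ω₂) = +0.000306-0.000066i ; Δ = -0.000030-0.000010i
  [-6]  conj(Y_{7,-6})(Ω₁) = +0.179052+0.227628i ; Y_{7,-6}(Ω₂) = +0.000132-0.003145i ; Δ = +0.000740-0.000533i
  [-5]  conj(Y_{7,-5})(Ω₁) = -0.127805-0.422677i ; Y_{7,-5}(Ω₂) = -0.018826-0.005757i ; Δ = -0.000027+0.008693i
  [-4]  conj(Y_{7,-4})(Ω₁) = -0.024672+0.310646i ; Y_{7,-4}(Ω₂) = -0.044826+0.072855i ; Δ = -0.021526-0.015723i
  [-3]  conj(Y_{7,-3})(Ω₁) = -0.050067+0.103082i ; Y_{7,-3}(Ω₂) = +0.179644+0.187347i ; Δ = -0.028306+0.009138i
  [-2]  conj(Y_{7,-2})(Ω₁) = +0.268867-0.248360i ; Y_{7,-2}(Ω₂) = +0.446847-0.249717i ; Δ = +0.058123-0.178120i
  [-1]  conj(Y_{7,-1})(Ω₁) = -0.037921+0.014834i ; Y_{7,-1}(Ω₂) = -0.125868-0.483245i ; Δ = +0.011942+0.016458i
  [+0]  conj(Y_{7,0})(Ω₁) = -0.351179-0.000000i ; Y_{7,0}(Ω₂) = +0.143848+0.000000i ; Δ = -0.050516-0.000000i
  [+1]  conj(Y_{7,1})(Ω₁) = +0.037921+0.014834i ; Y_{7,1}(Ω₂) = +0.125868-0.483245i ; Δ = +0.011942-0.016458i
  [+2]  conj(Y_{7,2})(Ω₁) = +0.268867+0.248360i ; Y_{7,2}(Ω₂) = +0.446847+0.249717i ; Δ = +0.058123+0.178120i
  [+3]  conj(Y_{7,3})(Ω₁) = +0.050067+0.103082i ; Y_{7,3}(Ω₂) = -0.179644+0.187347i ; Δ = -0.028306-0.009138i
  [+4]  conj(Y_{7,4})(Ω₁) = -0.024672-0.310646i ; Y_{7,4}(Ω₂) = -0.044826-0.072855i ; Δ = -0.021526+0.015723i
  [+5]  conj(Y_{7,5})(Ω₁) = +0.127805-0.422677i ; Y_{7,5}(Ω₂) = +0.018826-0.005757i ; Δ = -0.000027-0.008693i
  [+6]  conj(Y_{7,6})(Ω₁) = +0.179052-0.227628i ; Y_{7,6}(Ω₂) = +0.000132+0.003145i ; Δ = +0.000740+0.000533i
  [+7]  conj(Y_{7,7})(Ω₁) = +0.088049-0.051755i ; Y_{7,7}(Ω₂) = -0.000306-0.000066i ; Δ = -0.000030+0.000010i
Accumulated sum -0.008689+0.000000i; after 4π/(2l+1) scaling, -0.007280+0.000000i ⇒ P_7 = -0.007280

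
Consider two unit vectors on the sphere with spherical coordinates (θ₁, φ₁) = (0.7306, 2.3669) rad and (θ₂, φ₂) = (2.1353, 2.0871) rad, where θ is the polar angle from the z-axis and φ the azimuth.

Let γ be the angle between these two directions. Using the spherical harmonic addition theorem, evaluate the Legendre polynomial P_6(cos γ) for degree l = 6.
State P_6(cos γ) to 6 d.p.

Summing Y*_{l m}(θ₁,φ₁)·Y_{l m}(θ₂,φ₂) over m ∈ [−6, 6]; prefactor 4π/(2·6+1) = 0.966644:
  term(m=-6) = -0.00081 + 0.00745j   from Y*(Ω₁)=-0.00274 + 0.04257j, Y(Ω₂)=0.17551 + 0.00769j
  term(m=-5) = -0.01087 - 0.06262j   from Y*(Ω₁)=0.12270 - 0.11022j, Y(Ω₂)=0.20473 - 0.32649j
  term(m=-4) = 0.06151 + 0.12683j   from Y*(Ω₁)=-0.36061 - 0.01545j, Y(Ω₂)=-0.18531 - 0.34376j
  term(m=-3) = -0.00932 - 0.01038j   from Y*(Ω₁)=0.30586 + 0.32617j, Y(Ω₂)=-0.03119 - 0.00068j
  term(m=-2) = -0.04839 - 0.03031j   from Y*(Ω₁)=0.00363 - 0.16951j, Y(Ω₂)=0.17261 - 0.28914j
  term(m=-1) = -0.04813 - 0.01383j   from Y*(Ω₁)=0.21762 - 0.21301j, Y(Ω₂)=-0.08119 - 0.14302j
  term(m=+0) = -0.08016 + 0.00000j   from Y*(Ω₁)=-0.27035 + 0.00000j, Y(Ω₂)=0.29649 + 0.00000j
  term(m=+1) = -0.04813 + 0.01383j   from Y*(Ω₁)=-0.21762 - 0.21301j, Y(Ω₂)=0.08119 - 0.14302j
  term(m=+2) = -0.04839 + 0.03031j   from Y*(Ω₁)=0.00363 + 0.16951j, Y(Ω₂)=0.17261 + 0.28914j
  term(m=+3) = -0.00932 + 0.01038j   from Y*(Ω₁)=-0.30586 + 0.32617j, Y(Ω₂)=0.03119 - 0.00068j
  term(m=+4) = 0.06151 - 0.12683j   from Y*(Ω₁)=-0.36061 + 0.01545j, Y(Ω₂)=-0.18531 + 0.34376j
  term(m=+5) = -0.01087 + 0.06262j   from Y*(Ω₁)=-0.12270 - 0.11022j, Y(Ω₂)=-0.20473 - 0.32649j
  term(m=+6) = -0.00081 - 0.00745j   from Y*(Ω₁)=-0.00274 - 0.04257j, Y(Ω₂)=0.17551 - 0.00769j
Accumulated sum -0.19215 - 0.00000j; after 4π/(2l+1) scaling, -0.18574 - 0.00000j ⇒ P_6 = -0.185737

-0.185737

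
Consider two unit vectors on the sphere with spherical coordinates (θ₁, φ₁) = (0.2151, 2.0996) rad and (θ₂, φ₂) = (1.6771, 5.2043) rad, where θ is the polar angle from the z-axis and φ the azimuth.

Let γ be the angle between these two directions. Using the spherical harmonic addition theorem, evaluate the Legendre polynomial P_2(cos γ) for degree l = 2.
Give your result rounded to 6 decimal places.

Expand P_2 via completeness: Σ_{m} conj(Y_{2,m}) at Ω₁ times Y_{2,m} at Ω₂ —
  [-2]  conj(Y_{2,-2})(Ω₁) = -0.00864 - 0.01533j ; Y_{2,-2}(Ω₂) = -0.21153 + 0.31800j ; Δ = 0.00670 + 0.00050j
  [-1]  conj(Y_{2,-1})(Ω₁) = -0.08127 + 0.13909j ; Y_{2,-1}(Ω₂) = -0.03850 - 0.07184j ; Δ = 0.01312 + 0.00048j
  [+0]  conj(Y_{2,0})(Ω₁) = 0.58768 + 0.00000j ; Y_{2,0}(Ω₂) = -0.30474 + 0.00000j ; Δ = -0.17909 + 0.00000j
  [+1]  conj(Y_{2,1})(Ω₁) = 0.08127 + 0.13909j ; Y_{2,1}(Ω₂) = 0.03850 - 0.07184j ; Δ = 0.01312 - 0.00048j
  [+2]  conj(Y_{2,2})(Ω₁) = -0.00864 + 0.01533j ; Y_{2,2}(Ω₂) = -0.21153 - 0.31800j ; Δ = 0.00670 - 0.00050j
Accumulated sum -0.13944 + 0.00000j; after 4π/(2l+1) scaling, -0.35045 + 0.00000j ⇒ P_2 = -0.350449

-0.350449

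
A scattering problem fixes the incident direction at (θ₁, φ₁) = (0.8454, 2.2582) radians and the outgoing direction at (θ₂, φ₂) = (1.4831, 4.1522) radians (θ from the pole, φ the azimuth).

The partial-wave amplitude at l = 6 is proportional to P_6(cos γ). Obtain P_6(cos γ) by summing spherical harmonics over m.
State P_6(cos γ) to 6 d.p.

Expand P_6 via completeness: Σ_{m} conj(Y_{6,m}) at Ω₁ times Y_{6,m} at Ω₂ —
  m=-6: Y*=(0.047021, 0.070537)  Y=(0.460722, 0.102804)  product (0.014412, 0.037332)
  m=-5: Y*=(0.075808, -0.249098)  Y=(-0.048034, -0.135512)  product (-0.037397, 0.001692)
  m=-4: Y*=(-0.397018, 0.164115)  Y=(0.199751, -0.252150)  product (-0.037923, 0.132890)
  m=-3: Y*=(0.293931, 0.157314)  Y=(-0.163440, -0.018013)  product (-0.045206, -0.031006)
  m=-2: Y*=(0.018807, 0.094726)  Y=(-0.121547, -0.251353)  product (0.021524, -0.016241)
  m=-1: Y*=(0.235050, -0.286304)  Y=(-0.091135, 0.145301)  product (0.020179, 0.060245)
  m=+0: Y*=(-0.007113, -0.000000)  Y=(-0.267816, 0.000000)  product (0.001905, 0.000000)
  m=+1: Y*=(-0.235050, -0.286304)  Y=(0.091135, 0.145301)  product (0.020179, -0.060245)
  m=+2: Y*=(0.018807, -0.094726)  Y=(-0.121547, 0.251353)  product (0.021524, 0.016241)
  m=+3: Y*=(-0.293931, 0.157314)  Y=(0.163440, -0.018013)  product (-0.045206, 0.031006)
  m=+4: Y*=(-0.397018, -0.164115)  Y=(0.199751, 0.252150)  product (-0.037923, -0.132890)
  m=+5: Y*=(-0.075808, -0.249098)  Y=(0.048034, -0.135512)  product (-0.037397, -0.001692)
  m=+6: Y*=(0.047021, -0.070537)  Y=(0.460722, -0.102804)  product (0.014412, -0.037332)
Total Σ_m = (-0.126918, 0.000000). Multiply by 0.966644: (-0.122685, 0.000000). P_6(cos γ) = -0.122685

-0.122685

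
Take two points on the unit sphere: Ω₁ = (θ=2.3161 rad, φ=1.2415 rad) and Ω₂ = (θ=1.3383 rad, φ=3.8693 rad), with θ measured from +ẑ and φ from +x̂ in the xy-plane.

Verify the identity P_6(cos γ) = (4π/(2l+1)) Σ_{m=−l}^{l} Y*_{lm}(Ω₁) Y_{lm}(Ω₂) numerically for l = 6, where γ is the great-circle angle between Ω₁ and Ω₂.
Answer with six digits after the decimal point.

-0.353844

Term-by-term m-sum for l=6 (normalisation 4π/13 = 0.966644):
  term(m=-6) = -0.031155+0.001835i   from Y*(Ω₁)=+0.029980+0.069935i, Y(Ω₂)=-0.139156+0.385831i
  term(m=-5) = -0.068781+0.044342i   from Y*(Ω₁)=-0.242555+0.018393i, Y(Ω₂)=+0.295730-0.160386i
  term(m=-4) = +0.026179-0.049753i   from Y*(Ω₁)=+0.105984-0.408902i, Y(Ω₂)=+0.129564+0.030441i
  term(m=-3) = -0.003549-0.120591i   from Y*(Ω₁)=+0.301449+0.198755i, Y(Ω₂)=-0.192044-0.273417i
  term(m=-2) = -0.001148-0.001901i   from Y*(Ω₁)=+0.041431-0.032061i, Y(Ω₂)=+0.004879-0.042101i
  term(m=-1) = -0.105063-0.059292i   from Y*(Ω₁)=+0.120659+0.353074i, Y(Ω₂)=-0.241426+0.215062i
  term(m=+0) = +0.000978+0.000000i   from Y*(Ω₁)=-0.055141-0.000000i, Y(Ω₂)=-0.017736+0.000000i
  term(m=+1) = -0.105063+0.059292i   from Y*(Ω₁)=-0.120659+0.353074i, Y(Ω₂)=+0.241426+0.215062i
  term(m=+2) = -0.001148+0.001901i   from Y*(Ω₁)=+0.041431+0.032061i, Y(Ω₂)=+0.004879+0.042101i
  term(m=+3) = -0.003549+0.120591i   from Y*(Ω₁)=-0.301449+0.198755i, Y(Ω₂)=+0.192044-0.273417i
  term(m=+4) = +0.026179+0.049753i   from Y*(Ω₁)=+0.105984+0.408902i, Y(Ω₂)=+0.129564-0.030441i
  term(m=+5) = -0.068781-0.044342i   from Y*(Ω₁)=+0.242555+0.018393i, Y(Ω₂)=-0.295730-0.160386i
  term(m=+6) = -0.031155-0.001835i   from Y*(Ω₁)=+0.029980-0.069935i, Y(Ω₂)=-0.139156-0.385831i
Total Σ_m = -0.366054-0.000000i. Multiply by 0.966644: -0.353844-0.000000i. P_6(cos γ) = -0.353844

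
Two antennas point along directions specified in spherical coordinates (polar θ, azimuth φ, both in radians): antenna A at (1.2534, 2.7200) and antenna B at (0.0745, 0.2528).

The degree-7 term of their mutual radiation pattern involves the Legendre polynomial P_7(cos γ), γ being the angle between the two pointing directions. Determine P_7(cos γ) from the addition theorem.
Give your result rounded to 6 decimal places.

Expand P_7 via completeness: Σ_{m} conj(Y_{7,m}) at Ω₁ times Y_{7,m} at Ω₂ —
  m=-7: 0.34301 + 0.06613j × -0.00000 - 0.00000j = -0.00000 - 0.00000j  (running Σ = -0.00000 - 0.00000j)
  m=-6: -0.35143 - 0.24669j × 0.00000 - 0.00000j = -0.00000 + 0.00000j  (running Σ = -0.00000 + 0.00000j)
  m=-5: 0.03869 + 0.06496j × 0.00000 - 0.00001j = 0.00000 - 0.00000j  (running Σ = 0.00000 - 0.00000j)
  m=-4: 0.03731 + 0.32134j × 0.00012 - 0.00019j = 0.00007 + 0.00003j  (running Σ = 0.00007 + 0.00003j)
  m=-3: 0.05922 - 0.18743j × 0.00261 - 0.00247j = -0.00031 - 0.00064j  (running Σ = -0.00024 - 0.00060j)
  m=-2: 0.16539 - 0.18571j × 0.03556 - 0.01969j = 0.00223 - 0.00986j  (running Σ = 0.00198 - 0.01047j)
  m=-1: -0.21315 + 0.09560j × 0.28369 - 0.07329j = -0.05346 + 0.04274j  (running Σ = -0.05148 + 0.03228j)
  m=0: -0.22369 + 0.00000j × 1.00927 + 0.00000j = -0.22576 + 0.00000j  (running Σ = -0.27725 + 0.03228j)
  m=1: 0.21315 + 0.09560j × -0.28369 - 0.07329j = -0.05346 - 0.04274j  (running Σ = -0.33071 - 0.01047j)
  m=2: 0.16539 + 0.18571j × 0.03556 + 0.01969j = 0.00223 + 0.00986j  (running Σ = -0.32848 - 0.00060j)
  m=3: -0.05922 - 0.18743j × -0.00261 - 0.00247j = -0.00031 + 0.00064j  (running Σ = -0.32879 + 0.00003j)
  m=4: 0.03731 - 0.32134j × 0.00012 + 0.00019j = 0.00007 - 0.00003j  (running Σ = -0.32873 - 0.00000j)
  m=5: -0.03869 + 0.06496j × -0.00000 - 0.00001j = 0.00000 + 0.00000j  (running Σ = -0.32873 + 0.00000j)
  m=6: -0.35143 + 0.24669j × 0.00000 + 0.00000j = -0.00000 - 0.00000j  (running Σ = -0.32873 - 0.00000j)
  m=7: -0.34301 + 0.06613j × 0.00000 - 0.00000j = -0.00000 + 0.00000j  (running Σ = -0.32873 + 0.00000j)
Accumulated sum -0.32873 + 0.00000j; after 4π/(2l+1) scaling, -0.27539 + 0.00000j ⇒ P_7 = -0.275393

-0.275393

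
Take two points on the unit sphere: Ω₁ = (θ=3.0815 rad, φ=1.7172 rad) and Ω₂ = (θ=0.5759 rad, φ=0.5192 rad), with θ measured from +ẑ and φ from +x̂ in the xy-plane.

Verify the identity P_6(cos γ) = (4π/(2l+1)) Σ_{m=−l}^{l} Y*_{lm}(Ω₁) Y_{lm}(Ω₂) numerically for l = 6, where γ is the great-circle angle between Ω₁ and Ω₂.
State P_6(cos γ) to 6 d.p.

Summing Y*_{l m}(θ₁,φ₁)·Y_{l m}(θ₂,φ₂) over m ∈ [−6, 6]; prefactor 4π/(2·6+1) = 0.966644:
  [-6]  conj(Y_{6,-6})(Ω₁) = -0.000000-0.000000i ; Y_{6,-6}(Ω₂) = -0.012598-0.000333i ; Δ = +0.000000+0.000000i
  [-5]  conj(Y_{6,-5})(Ω₁) = +0.000001-0.000001i ; Y_{6,-5}(Ω₂) = -0.057470-0.034888i ; Δ = -0.000000+0.000000i
  [-4]  conj(Y_{6,-4})(Ω₁) = +0.000039+0.000026i ; Y_{6,-4}(Ω₂) = -0.102482-0.184945i ; Δ = +0.000001-0.000010i
  [-3]  conj(Y_{6,-3})(Ω₁) = -0.000477+0.001015i ; Y_{6,-3}(Ω₂) = +0.005516-0.418006i ; Δ = +0.000422+0.000205i
  [-2]  conj(Y_{6,-2})(Ω₁) = -0.017801-0.005367i ; Y_{6,-2}(Ω₂) = +0.228822-0.388400i ; Δ = -0.006158+0.005686i
  [-1]  conj(Y_{6,-1})(Ω₁) = +0.028357-0.192302i ; Y_{6,-1}(Ω₂) = +0.036893-0.021084i ; Δ = -0.003008-0.007692i
  [+0]  conj(Y_{6,0})(Ω₁) = +0.978900-0.000000i ; Y_{6,0}(Ω₂) = -0.419734+0.000000i ; Δ = -0.410877+0.000000i
  [+1]  conj(Y_{6,1})(Ω₁) = -0.028357-0.192302i ; Y_{6,1}(Ω₂) = -0.036893-0.021084i ; Δ = -0.003008+0.007692i
  [+2]  conj(Y_{6,2})(Ω₁) = -0.017801+0.005367i ; Y_{6,2}(Ω₂) = +0.228822+0.388400i ; Δ = -0.006158-0.005686i
  [+3]  conj(Y_{6,3})(Ω₁) = +0.000477+0.001015i ; Y_{6,3}(Ω₂) = -0.005516-0.418006i ; Δ = +0.000422-0.000205i
  [+4]  conj(Y_{6,4})(Ω₁) = +0.000039-0.000026i ; Y_{6,4}(Ω₂) = -0.102482+0.184945i ; Δ = +0.000001+0.000010i
  [+5]  conj(Y_{6,5})(Ω₁) = -0.000001-0.000001i ; Y_{6,5}(Ω₂) = +0.057470-0.034888i ; Δ = -0.000000-0.000000i
  [+6]  conj(Y_{6,6})(Ω₁) = -0.000000+0.000000i ; Y_{6,6}(Ω₂) = -0.012598+0.000333i ; Δ = +0.000000-0.000000i
Accumulated sum -0.428365+0.000000i; after 4π/(2l+1) scaling, -0.414076+0.000000i ⇒ P_6 = -0.414076

-0.414076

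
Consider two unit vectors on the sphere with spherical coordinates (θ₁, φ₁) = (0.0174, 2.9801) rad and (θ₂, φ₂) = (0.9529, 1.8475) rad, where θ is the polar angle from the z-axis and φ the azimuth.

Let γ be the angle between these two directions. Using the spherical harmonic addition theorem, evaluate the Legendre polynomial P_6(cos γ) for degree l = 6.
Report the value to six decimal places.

Term-by-term m-sum for l=6 (normalisation 4π/13 = 0.966644):
  m=-6: Y*=0.00000 - 0.00000j  Y=0.01265 + 0.14111j  product 0.00000 + 0.00000j
  m=-5: Y*=-0.00000 + 0.00000j  Y=-0.34271 - 0.06494j  product 0.00000 - 0.00000j
  m=-4: Y*=0.00000 - 0.00000j  Y=0.18971 - 0.37910j  product -0.00000 - 0.00000j
  m=-3: Y*=-0.00002 + 0.00001j  Y=0.10433 + 0.09539j  product -0.00000 - 0.00000j
  m=-2: Y*=0.00149 - 0.00050j  Y=0.24374 - 0.15058j  product 0.00029 - 0.00035j
  m=-1: Y*=-0.05651 + 0.00921j  Y=0.07182 + 0.25290j  product -0.00639 - 0.01363j
  m=+0: Y*=1.01388 + 0.00000j  Y=0.22194 + 0.00000j  product 0.22502 + 0.00000j
  m=+1: Y*=0.05651 + 0.00921j  Y=-0.07182 + 0.25290j  product -0.00639 + 0.01363j
  m=+2: Y*=0.00149 + 0.00050j  Y=0.24374 + 0.15058j  product 0.00029 + 0.00035j
  m=+3: Y*=0.00002 + 0.00001j  Y=-0.10433 + 0.09539j  product -0.00000 + 0.00000j
  m=+4: Y*=0.00000 + 0.00000j  Y=0.18971 + 0.37910j  product -0.00000 + 0.00000j
  m=+5: Y*=0.00000 + 0.00000j  Y=0.34271 - 0.06494j  product 0.00000 + 0.00000j
  m=+6: Y*=0.00000 + 0.00000j  Y=0.01265 - 0.14111j  product 0.00000 - 0.00000j
Σ over m = 0.21281 + 0.00000j; ×(4π/13) → 0.20571 + 0.00000j. Real part: 0.205715

0.205715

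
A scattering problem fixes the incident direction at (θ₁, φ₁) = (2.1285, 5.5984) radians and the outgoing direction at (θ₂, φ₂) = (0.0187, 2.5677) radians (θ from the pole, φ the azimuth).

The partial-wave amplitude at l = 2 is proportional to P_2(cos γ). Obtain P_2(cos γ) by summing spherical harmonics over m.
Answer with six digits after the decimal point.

-0.054602

Expand P_2 via completeness: Σ_{m} conj(Y_{2,m}) at Ω₁ times Y_{2,m} at Ω₂ —
  [-2]  conj(Y_{2,-2})(Ω₁) = +0.055580-0.272470i ; Y_{2,-2}(Ω₂) = +0.000055+0.000123i ; Δ = +0.000037-0.000008i
  [-1]  conj(Y_{2,-1})(Ω₁) = -0.268700+0.219422i ; Y_{2,-1}(Ω₂) = -0.012129-0.007841i ; Δ = +0.004980-0.000554i
  [+0]  conj(Y_{2,0})(Ω₁) = -0.050374-0.000000i ; Y_{2,0}(Ω₂) = +0.630452+0.000000i ; Δ = -0.031758-0.000000i
  [+1]  conj(Y_{2,1})(Ω₁) = +0.268700+0.219422i ; Y_{2,1}(Ω₂) = +0.012129-0.007841i ; Δ = +0.004980+0.000554i
  [+2]  conj(Y_{2,2})(Ω₁) = +0.055580+0.272470i ; Y_{2,2}(Ω₂) = +0.000055-0.000123i ; Δ = +0.000037+0.000008i
Accumulated sum -0.021725+0.000000i; after 4π/(2l+1) scaling, -0.054602+0.000000i ⇒ P_2 = -0.054602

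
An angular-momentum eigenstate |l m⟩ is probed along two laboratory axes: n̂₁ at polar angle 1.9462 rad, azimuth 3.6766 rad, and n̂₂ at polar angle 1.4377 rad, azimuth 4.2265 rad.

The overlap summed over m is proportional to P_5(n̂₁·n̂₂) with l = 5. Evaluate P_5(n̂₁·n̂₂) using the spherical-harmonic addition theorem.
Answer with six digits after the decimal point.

-0.408958

Term-by-term m-sum for l=5 (normalisation 4π/11 = 1.142397):
  m=-5: (0.288940, -0.145522) × (-0.290115, -0.336066) = (-0.132731, -0.054885)  (running Σ = (-0.132731, -0.054885))
  m=-4: (0.217306, -0.339601) × (-0.068457, 0.175063) = (0.044575, 0.061290)  (running Σ = (-0.088155, 0.006406))
  m=-3: (0.002001, -0.058435) × (-0.281646, 0.031999) = (0.001306, 0.016522)  (running Σ = (-0.086849, 0.022928))
  m=-2: (0.154087, 0.281531) × (0.117993, 0.172833) = (-0.030477, 0.059850)  (running Σ = (-0.117326, 0.082778))
  m=-1: (0.128817, 0.076345) × (-0.112663, 0.213329) = (-0.030800, 0.018879)  (running Σ = (-0.148125, 0.101657))
  m=0: (-0.288509, -0.000000) × (0.213968, 0.000000) = (-0.061732, -0.000000)  (running Σ = (-0.209857, 0.101657))
  m=1: (-0.128817, 0.076345) × (0.112663, 0.213329) = (-0.030800, -0.018879)  (running Σ = (-0.240657, 0.082778))
  m=2: (0.154087, -0.281531) × (0.117993, -0.172833) = (-0.030477, -0.059850)  (running Σ = (-0.271134, 0.022928))
  m=3: (-0.002001, -0.058435) × (0.281646, 0.031999) = (0.001306, -0.016522)  (running Σ = (-0.269827, 0.006406))
  m=4: (0.217306, 0.339601) × (-0.068457, -0.175063) = (0.044575, -0.061290)  (running Σ = (-0.225252, -0.054885))
  m=5: (-0.288940, -0.145522) × (0.290115, -0.336066) = (-0.132731, 0.054885)  (running Σ = (-0.357983, 0.000000))
Accumulated sum (-0.357983, 0.000000); after 4π/(2l+1) scaling, (-0.408958, 0.000000) ⇒ P_5 = -0.408958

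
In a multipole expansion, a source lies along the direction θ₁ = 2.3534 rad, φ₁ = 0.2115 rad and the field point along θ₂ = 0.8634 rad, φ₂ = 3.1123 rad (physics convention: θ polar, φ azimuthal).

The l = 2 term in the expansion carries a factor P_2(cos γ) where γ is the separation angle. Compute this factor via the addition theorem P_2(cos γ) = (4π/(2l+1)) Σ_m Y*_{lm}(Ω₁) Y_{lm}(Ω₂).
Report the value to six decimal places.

0.945380

Expand P_2 via completeness: Σ_{m} conj(Y_{2,m}) at Ω₁ times Y_{2,m} at Ω₂ —
  m=-2: Y*=0.17710 + 0.07973j  Y=0.22276 + 0.01307j  product 0.03841 + 0.02007j
  m=-1: Y*=-0.37766 - 0.08109j  Y=-0.38142 - 0.01118j  product 0.14314 + 0.03515j
  m=+0: Y*=0.15505 + 0.00000j  Y=0.08419 + 0.00000j  product 0.01305 + 0.00000j
  m=+1: Y*=0.37766 - 0.08109j  Y=0.38142 - 0.01118j  product 0.14314 - 0.03515j
  m=+2: Y*=0.17710 - 0.07973j  Y=0.22276 - 0.01307j  product 0.03841 - 0.02007j
Total Σ_m = 0.37615 + 0.00000j. Multiply by 2.513274: 0.94538 + 0.00000j. P_2(cos γ) = 0.945380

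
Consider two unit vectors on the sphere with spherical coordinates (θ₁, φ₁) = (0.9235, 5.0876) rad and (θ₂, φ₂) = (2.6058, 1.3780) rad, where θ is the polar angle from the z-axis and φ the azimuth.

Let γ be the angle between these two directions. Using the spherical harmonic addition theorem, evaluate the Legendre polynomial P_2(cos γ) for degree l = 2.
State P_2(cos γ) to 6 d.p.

Expand P_2 via completeness: Σ_{m} conj(Y_{2,m}) at Ω₁ times Y_{2,m} at Ω₂ —
  term(m=-2) = (0.010424, 0.022444)   from Y*(Ω₁)=(-0.179783, -0.167627), Y(Ω₂)=(-0.093284, -0.037865)
  term(m=-1) = (0.106243, 0.067800)   from Y*(Ω₁)=(0.136192, -0.345779), Y(Ω₂)=(-0.064979, 0.332850)
  term(m=+0) = (0.011019, 0.000000)   from Y*(Ω₁)=(0.028682, -0.000000), Y(Ω₂)=(0.384178, 0.000000)
  term(m=+1) = (0.106243, -0.067800)   from Y*(Ω₁)=(-0.136192, -0.345779), Y(Ω₂)=(0.064979, 0.332850)
  term(m=+2) = (0.010424, -0.022444)   from Y*(Ω₁)=(-0.179783, 0.167627), Y(Ω₂)=(-0.093284, 0.037865)
Σ over m = (0.244352, -0.000000); ×(4π/5) → (0.614124, -0.000000). Real part: 0.614124

0.614124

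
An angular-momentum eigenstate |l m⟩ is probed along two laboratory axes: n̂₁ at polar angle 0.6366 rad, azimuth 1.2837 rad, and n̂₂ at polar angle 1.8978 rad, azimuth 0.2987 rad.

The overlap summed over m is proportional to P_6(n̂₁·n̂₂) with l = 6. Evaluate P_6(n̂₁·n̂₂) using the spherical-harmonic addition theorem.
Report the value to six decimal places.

-0.294254

Addition theorem: P_6(cos γ) = (4π/13) Σ_m Y*_{lm}(Ω₁) Y_{lm}(Ω₂), m = −6…6:
  term(m=-6) = 0.00692 - 0.00271j   from Y*(Ω₁)=0.00322 + 0.02107j, Y(Ω₂)=-0.07652 - 0.33995j
  term(m=-5) = -0.00863 + 0.03998j   from Y*(Ω₁)=0.09899 + 0.01348j, Y(Ω₂)=-0.03162 + 0.40820j
  term(m=-4) = -0.00736 - 0.00755j   from Y*(Ω₁)=0.11166 - 0.24842j, Y(Ω₂)=0.01422 - 0.03601j
  term(m=-3) = -0.14739 + 0.02782j   from Y*(Ω₁)=-0.34335 - 0.29482j, Y(Ω₂)=0.20703 - 0.25881j
  term(m=-2) = 0.02088 - 0.04949j   from Y*(Ω₁)=-0.30523 + 0.19746j, Y(Ω₂)=-0.12216 + 0.08311j
  term(m=-1) = 0.01849 + 0.02788j   from Y*(Ω₁)=-0.03351 - 0.11348j, Y(Ω₂)=-0.27020 + 0.08320j
  term(m=+0) = -0.07024 + 0.00000j   from Y*(Ω₁)=-0.40417 + 0.00000j, Y(Ω₂)=0.17379 + 0.00000j
  term(m=+1) = 0.01849 - 0.02788j   from Y*(Ω₁)=0.03351 - 0.11348j, Y(Ω₂)=0.27020 + 0.08320j
  term(m=+2) = 0.02088 + 0.04949j   from Y*(Ω₁)=-0.30523 - 0.19746j, Y(Ω₂)=-0.12216 - 0.08311j
  term(m=+3) = -0.14739 - 0.02782j   from Y*(Ω₁)=0.34335 - 0.29482j, Y(Ω₂)=-0.20703 - 0.25881j
  term(m=+4) = -0.00736 + 0.00755j   from Y*(Ω₁)=0.11166 + 0.24842j, Y(Ω₂)=0.01422 + 0.03601j
  term(m=+5) = -0.00863 - 0.03998j   from Y*(Ω₁)=-0.09899 + 0.01348j, Y(Ω₂)=0.03162 + 0.40820j
  term(m=+6) = 0.00692 + 0.00271j   from Y*(Ω₁)=0.00322 - 0.02107j, Y(Ω₂)=-0.07652 + 0.33995j
Σ over m = -0.30441 + 0.00000j; ×(4π/13) → -0.29425 + 0.00000j. Real part: -0.294254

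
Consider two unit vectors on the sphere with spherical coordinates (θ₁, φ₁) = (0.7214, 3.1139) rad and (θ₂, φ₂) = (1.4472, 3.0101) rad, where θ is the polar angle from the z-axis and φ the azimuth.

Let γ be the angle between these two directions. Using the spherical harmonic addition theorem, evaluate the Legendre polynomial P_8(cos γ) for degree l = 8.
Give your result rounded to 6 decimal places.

Addition theorem: P_8(cos γ) = (4π/17) Σ_m Y*_{lm}(Ω₁) Y_{lm}(Ω₂), m = −8…8:
  m=-8: (0.018200, -0.004099) × (0.240406, 0.420995) = (0.006101, 0.006677)  (running Σ = (0.006101, 0.006677))
  m=-7: (-0.083254, 0.016344) × (-0.145860, -0.191731) = (0.015277, 0.013579)  (running Σ = (0.021378, 0.020255))
  m=-6: (0.229730, -0.038526) × (-0.195560, -0.196956) = (-0.052514, -0.037712)  (running Σ = (-0.031135, -0.017457))
  m=-5: (-0.414672, 0.057787) × (0.211697, 0.163440) = (-0.097229, -0.055541)  (running Σ = (-0.128365, -0.072998))
  m=-4: (0.448007, -0.049830) × (0.175879, 0.102101) = (0.083883, 0.036978)  (running Σ = (-0.044482, -0.036020))
  m=-3: (-0.139060, 0.011579) × (-0.253947, -0.105718) = (0.036538, 0.011761)  (running Σ = (-0.007944, -0.024260))
  m=-2: (-0.312141, 0.017306) × (-0.162865, -0.043847) = (0.051596, 0.010868)  (running Σ = (0.043652, -0.013392))
  m=-1: (0.305308, -0.008457) × (0.274724, 0.036334) = (0.084183, 0.008770)  (running Σ = (0.127834, -0.004622))
  m=0: (0.226400, -0.000000) × (0.158191, 0.000000) = (0.035814, 0.000000)  (running Σ = (0.163649, -0.004622))
  m=1: (-0.305308, -0.008457) × (-0.274724, 0.036334) = (0.084183, -0.008770)  (running Σ = (0.247831, -0.013392))
  m=2: (-0.312141, -0.017306) × (-0.162865, 0.043847) = (0.051596, -0.010868)  (running Σ = (0.299427, -0.024260))
  m=3: (0.139060, 0.011579) × (0.253947, -0.105718) = (0.036538, -0.011761)  (running Σ = (0.335965, -0.036020))
  m=4: (0.448007, 0.049830) × (0.175879, -0.102101) = (0.083883, -0.036978)  (running Σ = (0.419848, -0.072998))
  m=5: (0.414672, 0.057787) × (-0.211697, 0.163440) = (-0.097229, 0.055541)  (running Σ = (0.322618, -0.017457))
  m=6: (0.229730, 0.038526) × (-0.195560, 0.196956) = (-0.052514, 0.037712)  (running Σ = (0.270105, 0.020255))
  m=7: (0.083254, 0.016344) × (0.145860, -0.191731) = (0.015277, -0.013579)  (running Σ = (0.285382, 0.006677))
  m=8: (0.018200, 0.004099) × (0.240406, -0.420995) = (0.006101, -0.006677)  (running Σ = (0.291483, -0.000000))
Total Σ_m = (0.291483, -0.000000). Multiply by 0.739198: (0.215464, -0.000000). P_8(cos γ) = 0.215464

0.215464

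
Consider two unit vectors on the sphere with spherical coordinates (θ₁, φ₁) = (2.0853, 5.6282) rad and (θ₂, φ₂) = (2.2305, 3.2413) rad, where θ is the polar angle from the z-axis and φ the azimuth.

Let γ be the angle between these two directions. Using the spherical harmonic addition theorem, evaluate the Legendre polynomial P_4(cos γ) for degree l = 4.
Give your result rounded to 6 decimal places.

0.232674

Addition theorem: P_4(cos γ) = (4π/9) Σ_m Y*_{lm}(Ω₁) Y_{lm}(Ω₂), m = −4…4:
  term(m=-4) = -0.043516-0.005372i   from Y*(Ω₁)=-0.220350-0.126647i, Y(Ω₂)=+0.158979-0.066996i
  term(m=-3) = +0.098285+0.118292i   from Y*(Ω₁)=+0.156054+0.375198i, Y(Ω₂)=+0.361668-0.111529i
  term(m=-2) = +0.003681-0.059863i   from Y*(Ω₁)=+0.045446-0.170271i, Y(Ω₂)=+0.333580-0.067417i
  term(m=-1) = -0.016358+0.015383i   from Y*(Ω₁)=+0.209724-0.161089i, Y(Ω₂)=-0.084491+0.008452i
  term(m=+0) = +0.082456+0.000000i   from Y*(Ω₁)=-0.234042-0.000000i, Y(Ω₂)=-0.352314+0.000000i
  term(m=+1) = -0.016358-0.015383i   from Y*(Ω₁)=-0.209724-0.161089i, Y(Ω₂)=+0.084491+0.008452i
  term(m=+2) = +0.003681+0.059863i   from Y*(Ω₁)=+0.045446+0.170271i, Y(Ω₂)=+0.333580+0.067417i
  term(m=+3) = +0.098285-0.118292i   from Y*(Ω₁)=-0.156054+0.375198i, Y(Ω₂)=-0.361668-0.111529i
  term(m=+4) = -0.043516+0.005372i   from Y*(Ω₁)=-0.220350+0.126647i, Y(Ω₂)=+0.158979+0.066996i
Accumulated sum +0.166641+0.000000i; after 4π/(2l+1) scaling, +0.232674+0.000000i ⇒ P_4 = 0.232674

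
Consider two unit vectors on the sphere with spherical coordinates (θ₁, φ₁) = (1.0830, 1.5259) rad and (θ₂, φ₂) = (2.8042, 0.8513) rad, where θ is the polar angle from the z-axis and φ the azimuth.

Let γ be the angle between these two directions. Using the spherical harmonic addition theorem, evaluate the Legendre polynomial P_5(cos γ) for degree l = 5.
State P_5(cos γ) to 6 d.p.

-0.318948

Summing Y*_{l m}(θ₁,φ₁)·Y_{l m}(θ₂,φ₂) over m ∈ [−5, 5]; prefactor 4π/(2·5+1) = 1.142397:
  term(m=-5) = (-0.000448, -0.000106)   from Y*(Ω₁)=(0.055575, 0.243396), Y(Ω₂)=(-0.000812, 0.001656)
  term(m=-4) = (0.006293, -0.002987)   from Y*(Ω₁)=(0.412139, -0.074820), Y(Ω₂)=(0.016056, -0.004333)
  term(m=-3) = (-0.008974, 0.018437)   from Y*(Ω₁)=(-0.031284, -0.230862), Y(Ω₂)=(-0.073247, -0.048799)
  term(m=-2) = (0.013606, 0.060392)   from Y*(Ω₁)=(0.210520, -0.018954), Y(Ω₂)=(0.038490, 0.290335)
  term(m=-1) = (-0.128966, -0.103143)   from Y*(Ω₁)=(-0.013485, -0.300161), Y(Ω₂)=(0.362198, -0.413384)
  term(m=+0) = (-0.042213, 0.000000)   from Y*(Ω₁)=(0.145994, -0.000000), Y(Ω₂)=(-0.289138, 0.000000)
  term(m=+1) = (-0.128966, 0.103143)   from Y*(Ω₁)=(0.013485, -0.300161), Y(Ω₂)=(-0.362198, -0.413384)
  term(m=+2) = (0.013606, -0.060392)   from Y*(Ω₁)=(0.210520, 0.018954), Y(Ω₂)=(0.038490, -0.290335)
  term(m=+3) = (-0.008974, -0.018437)   from Y*(Ω₁)=(0.031284, -0.230862), Y(Ω₂)=(0.073247, -0.048799)
  term(m=+4) = (0.006293, 0.002987)   from Y*(Ω₁)=(0.412139, 0.074820), Y(Ω₂)=(0.016056, 0.004333)
  term(m=+5) = (-0.000448, 0.000106)   from Y*(Ω₁)=(-0.055575, 0.243396), Y(Ω₂)=(0.000812, 0.001656)
Accumulated sum (-0.279192, 0.000000); after 4π/(2l+1) scaling, (-0.318948, 0.000000) ⇒ P_5 = -0.318948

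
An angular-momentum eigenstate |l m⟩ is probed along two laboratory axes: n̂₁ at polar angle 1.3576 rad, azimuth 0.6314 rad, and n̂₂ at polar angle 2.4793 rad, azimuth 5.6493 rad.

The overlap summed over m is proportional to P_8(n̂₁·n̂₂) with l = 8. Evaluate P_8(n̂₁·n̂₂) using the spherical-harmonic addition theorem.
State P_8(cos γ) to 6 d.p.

0.271533

Term-by-term m-sum for l=8 (normalisation 4π/17 = 0.739198):
  [-8]  conj(Y_{8,-8})(Ω₁) = +0.142633-0.404748i ; Y_{8,-8}(Ω₂) = +0.003699-0.009867i ; Δ = -0.003466-0.002905i
  [-7]  conj(Y_{8,-7})(Ω₁) = -0.107186-0.355822i ; Y_{8,-7}(Ω₂) = +0.014689+0.052021i ; Δ = +0.016936-0.010802i
  [-6]  conj(Y_{8,-6})(Ω₁) = +0.086002+0.064947i ; Y_{8,-6}(Ω₂) = -0.133718-0.104148i ; Δ = -0.004736-0.017642i
  [-5]  conj(Y_{8,-5})(Ω₁) = +0.357231+0.005504i ; Y_{8,-5}(Ω₂) = +0.356642+0.009929i ; Δ = +0.127349+0.005510i
  [-4]  conj(Y_{8,-4})(Ω₁) = +0.008491-0.006010i ; Y_{8,-4}(Ω₂) = -0.396293+0.274654i ; Δ = -0.001714+0.004714i
  [-3]  conj(Y_{8,-3})(Ω₁) = -0.104961+0.313155i ; Y_{8,-3}(Ω₂) = +0.099557-0.289843i ; Δ = +0.080316+0.061599i
  [-2]  conj(Y_{8,-2})(Ω₁) = +0.019015+0.059773i ; Y_{8,-2}(Ω₂) = -0.050571-0.161747i ; Δ = +0.008707-0.006098i
  [-1]  conj(Y_{8,-1})(Ω₁) = -0.253631-0.185470i ; Y_{8,-1}(Ω₂) = +0.323487+0.237789i ; Δ = -0.037943-0.120308i
  [+0]  conj(Y_{8,0})(Ω₁) = -0.077881-0.000000i ; Y_{8,0}(Ω₂) = +0.045744+0.000000i ; Δ = -0.003563-0.000000i
  [+1]  conj(Y_{8,1})(Ω₁) = +0.253631-0.185470i ; Y_{8,1}(Ω₂) = -0.323487+0.237789i ; Δ = -0.037943+0.120308i
  [+2]  conj(Y_{8,2})(Ω₁) = +0.019015-0.059773i ; Y_{8,2}(Ω₂) = -0.050571+0.161747i ; Δ = +0.008707+0.006098i
  [+3]  conj(Y_{8,3})(Ω₁) = +0.104961+0.313155i ; Y_{8,3}(Ω₂) = -0.099557-0.289843i ; Δ = +0.080316-0.061599i
  [+4]  conj(Y_{8,4})(Ω₁) = +0.008491+0.006010i ; Y_{8,4}(Ω₂) = -0.396293-0.274654i ; Δ = -0.001714-0.004714i
  [+5]  conj(Y_{8,5})(Ω₁) = -0.357231+0.005504i ; Y_{8,5}(Ω₂) = -0.356642+0.009929i ; Δ = +0.127349-0.005510i
  [+6]  conj(Y_{8,6})(Ω₁) = +0.086002-0.064947i ; Y_{8,6}(Ω₂) = -0.133718+0.104148i ; Δ = -0.004736+0.017642i
  [+7]  conj(Y_{8,7})(Ω₁) = +0.107186-0.355822i ; Y_{8,7}(Ω₂) = -0.014689+0.052021i ; Δ = +0.016936+0.010802i
  [+8]  conj(Y_{8,8})(Ω₁) = +0.142633+0.404748i ; Y_{8,8}(Ω₂) = +0.003699+0.009867i ; Δ = -0.003466+0.002905i
Σ over m = +0.367334-0.000000i; ×(4π/17) → +0.271533-0.000000i. Real part: 0.271533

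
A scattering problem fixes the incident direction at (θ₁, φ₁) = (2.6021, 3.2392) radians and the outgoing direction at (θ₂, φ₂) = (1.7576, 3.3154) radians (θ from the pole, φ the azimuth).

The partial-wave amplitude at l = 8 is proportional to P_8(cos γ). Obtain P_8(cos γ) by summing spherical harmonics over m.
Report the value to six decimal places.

Term-by-term m-sum for l=8 (normalisation 4π/17 = 0.739198):
  [-8]  conj(Y_{8,-8})(Ω₁) = +0.001775+0.001759i ; Y_{8,-8}(Ω₂) = +0.080338-0.440649i ; Δ = +0.000918-0.000641i
  [-7]  conj(Y_{8,-7})(Ω₁) = +0.012950+0.010542i ; Y_{8,-7}(Ω₂) = +0.117435-0.317620i ; Δ = +0.004869-0.002875i
  [-6]  conj(Y_{8,-6})(Ω₁) = +0.057885+0.038393i ; Y_{8,-6}(Ω₂) = -0.082371+0.141247i ; Δ = -0.010191+0.005014i
  [-5]  conj(Y_{8,-5})(Ω₁) = +0.177267+0.094105i ; Y_{8,-5}(Ω₂) = -0.221701+0.262275i ; Δ = -0.063982+0.025629i
  [-4]  conj(Y_{8,-4})(Ω₁) = +0.372129+0.153152i ; Y_{8,-4}(Ω₂) = +0.043722-0.036472i ; Δ = +0.021856-0.006876i
  [-3]  conj(Y_{8,-3})(Ω₁) = +0.485707+0.146435i ; Y_{8,-3}(Ω₂) = +0.286861-0.164788i ; Δ = +0.163461-0.038032i
  [-2]  conj(Y_{8,-2})(Ω₁) = +0.237476+0.046957i ; Y_{8,-2}(Ω₂) = -0.007622+0.002762i ; Δ = -0.001940+0.000298i
  [-1]  conj(Y_{8,-1})(Ω₁) = -0.297874-0.029167i ; Y_{8,-1}(Ω₂) = -0.317115+0.055679i ; Δ = +0.096084-0.007336i
  [+0]  conj(Y_{8,0})(Ω₁) = -0.356511-0.000000i ; Y_{8,0}(Ω₂) = -0.006350+0.000000i ; Δ = +0.002264+0.000000i
  [+1]  conj(Y_{8,1})(Ω₁) = +0.297874-0.029167i ; Y_{8,1}(Ω₂) = +0.317115+0.055679i ; Δ = +0.096084+0.007336i
  [+2]  conj(Y_{8,2})(Ω₁) = +0.237476-0.046957i ; Y_{8,2}(Ω₂) = -0.007622-0.002762i ; Δ = -0.001940-0.000298i
  [+3]  conj(Y_{8,3})(Ω₁) = -0.485707+0.146435i ; Y_{8,3}(Ω₂) = -0.286861-0.164788i ; Δ = +0.163461+0.038032i
  [+4]  conj(Y_{8,4})(Ω₁) = +0.372129-0.153152i ; Y_{8,4}(Ω₂) = +0.043722+0.036472i ; Δ = +0.021856+0.006876i
  [+5]  conj(Y_{8,5})(Ω₁) = -0.177267+0.094105i ; Y_{8,5}(Ω₂) = +0.221701+0.262275i ; Δ = -0.063982-0.025629i
  [+6]  conj(Y_{8,6})(Ω₁) = +0.057885-0.038393i ; Y_{8,6}(Ω₂) = -0.082371-0.141247i ; Δ = -0.010191-0.005014i
  [+7]  conj(Y_{8,7})(Ω₁) = -0.012950+0.010542i ; Y_{8,7}(Ω₂) = -0.117435-0.317620i ; Δ = +0.004869+0.002875i
  [+8]  conj(Y_{8,8})(Ω₁) = +0.001775-0.001759i ; Y_{8,8}(Ω₂) = +0.080338+0.440649i ; Δ = +0.000918+0.000641i
Accumulated sum +0.424416+0.000000i; after 4π/(2l+1) scaling, +0.313728+0.000000i ⇒ P_8 = 0.313728

0.313728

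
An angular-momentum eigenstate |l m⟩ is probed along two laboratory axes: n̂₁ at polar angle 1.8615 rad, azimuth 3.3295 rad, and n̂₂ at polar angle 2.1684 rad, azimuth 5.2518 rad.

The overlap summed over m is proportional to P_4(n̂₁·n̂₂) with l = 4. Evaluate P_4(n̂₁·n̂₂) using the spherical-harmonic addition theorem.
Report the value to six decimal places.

0.329121

Summing Y*_{l m}(θ₁,φ₁)·Y_{l m}(θ₂,φ₂) over m ∈ [−4, 4]; prefactor 4π/(2·4+1) = 1.396263:
  m=-4: +0.272364+0.254564i × -0.114449-0.172104i = +0.012640-0.076010i  (running Σ = +0.012640-0.076010i)
  m=-3: +0.266660+0.168568i × +0.397441-0.018867i = +0.109162+0.061965i  (running Σ = +0.121801-0.014045i)
  m=-2: -0.121361-0.047885i × -0.131331+0.245054i = +0.027673-0.023451i  (running Σ = +0.149474-0.037496i)
  m=-1: -0.309476-0.058847i × +0.088599+0.148002i = -0.018710-0.051017i  (running Σ = +0.130765-0.088513i)
  m=0: +0.081623-0.000000i × -0.316264+0.000000i = -0.025814+0.000000i  (running Σ = +0.104950-0.088513i)
  m=1: +0.309476-0.058847i × -0.088599+0.148002i = -0.018710+0.051017i  (running Σ = +0.086241-0.037496i)
  m=2: -0.121361+0.047885i × -0.131331-0.245054i = +0.027673+0.023451i  (running Σ = +0.113914-0.014045i)
  m=3: -0.266660+0.168568i × -0.397441-0.018867i = +0.109162-0.061965i  (running Σ = +0.223076-0.076010i)
  m=4: +0.272364-0.254564i × -0.114449+0.172104i = +0.012640+0.076010i  (running Σ = +0.235715-0.000000i)
Σ over m = +0.235715-0.000000i; ×(4π/9) → +0.329121-0.000000i. Real part: 0.329121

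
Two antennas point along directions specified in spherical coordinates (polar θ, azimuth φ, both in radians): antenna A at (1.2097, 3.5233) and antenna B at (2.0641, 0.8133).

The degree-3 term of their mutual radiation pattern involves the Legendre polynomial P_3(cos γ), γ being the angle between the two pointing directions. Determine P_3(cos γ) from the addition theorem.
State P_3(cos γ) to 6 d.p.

Expand P_3 via completeness: Σ_{m} conj(Y_{3,m}) at Ω₁ times Y_{3,m} at Ω₂ —
  m=-3: -0.14106 - 0.31111j × -0.21773 - 0.18402j = -0.02654 + 0.09370j  (running Σ = -0.02654 + 0.09370j)
  m=-2: 0.22830 + 0.21848j × 0.02094 + 0.37484j = -0.07712 + 0.09015j  (running Σ = -0.10365 + 0.18385j)
  m=-1: 0.10547 + 0.04233j × 0.02370 - 0.02506j = 0.00356 - 0.00164j  (running Σ = -0.10009 + 0.18221j)
  m=0: -0.31325 + 0.00000j × 0.33201 + 0.00000j = -0.10400 + 0.00000j  (running Σ = -0.20409 + 0.18221j)
  m=1: -0.10547 + 0.04233j × -0.02370 - 0.02506j = 0.00356 + 0.00164j  (running Σ = -0.20053 + 0.18385j)
  m=2: 0.22830 - 0.21848j × 0.02094 - 0.37484j = -0.07712 - 0.09015j  (running Σ = -0.27765 + 0.09370j)
  m=3: 0.14106 - 0.31111j × 0.21773 - 0.18402j = -0.02654 - 0.09370j  (running Σ = -0.30419 + 0.00000j)
Accumulated sum -0.30419 + 0.00000j; after 4π/(2l+1) scaling, -0.54608 + 0.00000j ⇒ P_3 = -0.546076

-0.546076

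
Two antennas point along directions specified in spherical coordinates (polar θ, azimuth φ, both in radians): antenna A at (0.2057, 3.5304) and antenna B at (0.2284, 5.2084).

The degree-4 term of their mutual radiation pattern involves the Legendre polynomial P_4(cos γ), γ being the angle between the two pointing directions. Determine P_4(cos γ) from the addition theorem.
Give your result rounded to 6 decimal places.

Addition theorem: P_4(cos γ) = (4π/9) Σ_m Y*_{lm}(Ω₁) Y_{lm}(Ω₂), m = −4…4:
  [-4]  conj(Y_{4,-4})(Ω₁) = 0.00001 + 0.00077j ; Y_{4,-4}(Ω₂) = -0.00047 - 0.00107j ; Δ = 0.00000 - 0.00000j
  [-3]  conj(Y_{4,-3})(Ω₁) = -0.00411 - 0.00960j ; Y_{4,-3}(Ω₂) = -0.01410 - 0.00117j ; Δ = 0.00005 + 0.00014j
  [-2]  conj(Y_{4,-2})(Ω₁) = 0.05677 + 0.05589j ; Y_{4,-2}(Ω₂) = -0.05292 + 0.08099j ; Δ = -0.00753 + 0.00164j
  [-1]  conj(Y_{4,-1})(Ω₁) = -0.32457 - 0.13296j ; Y_{4,-1}(Ω₂) = 0.18080 + 0.33411j ; Δ = -0.01426 - 0.13248j
  [+0]  conj(Y_{4,0})(Ω₁) = 0.67620 + 0.00000j ; Y_{4,0}(Ω₂) = 0.63909 + 0.00000j ; Δ = 0.43215 + 0.00000j
  [+1]  conj(Y_{4,1})(Ω₁) = 0.32457 - 0.13296j ; Y_{4,1}(Ω₂) = -0.18080 + 0.33411j ; Δ = -0.01426 + 0.13248j
  [+2]  conj(Y_{4,2})(Ω₁) = 0.05677 - 0.05589j ; Y_{4,2}(Ω₂) = -0.05292 - 0.08099j ; Δ = -0.00753 - 0.00164j
  [+3]  conj(Y_{4,3})(Ω₁) = 0.00411 - 0.00960j ; Y_{4,3}(Ω₂) = 0.01410 - 0.00117j ; Δ = 0.00005 - 0.00014j
  [+4]  conj(Y_{4,4})(Ω₁) = 0.00001 - 0.00077j ; Y_{4,4}(Ω₂) = -0.00047 + 0.00107j ; Δ = 0.00000 + 0.00000j
Σ over m = 0.38867 + 0.00000j; ×(4π/9) → 0.54269 + 0.00000j. Real part: 0.542686

0.542686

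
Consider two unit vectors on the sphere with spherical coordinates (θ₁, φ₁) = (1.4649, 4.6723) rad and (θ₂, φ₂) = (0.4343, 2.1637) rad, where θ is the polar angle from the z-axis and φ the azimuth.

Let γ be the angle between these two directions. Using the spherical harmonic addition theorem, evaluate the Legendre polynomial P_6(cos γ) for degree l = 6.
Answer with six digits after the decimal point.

Term-by-term m-sum for l=6 (normalisation 4π/13 = 0.966644):
  [-6]  conj(Y_{6,-6})(Ω₁) = -0.45363 + 0.11127j ; Y_{6,-6}(Ω₂) = 0.00245 - 0.00108j ; Δ = -0.00099 + 0.00076j
  [-5]  conj(Y_{6,-5})(Ω₁) = -0.03424 - 0.16854j ; Y_{6,-5}(Ω₂) = -0.00353 + 0.01971j ; Δ = 0.00344 - 0.00008j
  [-4]  conj(Y_{6,-4})(Ω₁) = -0.30206 + 0.04886j ; Y_{6,-4}(Ω₂) = -0.06466 - 0.06269j ; Δ = 0.02259 + 0.01578j
  [-3]  conj(Y_{6,-3})(Ω₁) = -0.02337 - 0.19337j ; Y_{6,-3}(Ω₂) = 0.26071 - 0.05500j ; Δ = -0.01673 - 0.04913j
  [-2]  conj(Y_{6,-2})(Ω₁) = -0.25779 + 0.02071j ; Y_{6,-2}(Ω₂) = -0.18486 + 0.45620j ; Δ = 0.03820 - 0.12143j
  [-1]  conj(Y_{6,-1})(Ω₁) = -0.00810 - 0.20201j ; Y_{6,-1}(Ω₂) = -0.23379 - 0.34698j ; Δ = -0.06820 + 0.05004j
  [+0]  conj(Y_{6,0})(Ω₁) = -0.24575 + 0.00000j ; Y_{6,0}(Ω₂) = -0.20199 + 0.00000j ; Δ = 0.04964 + 0.00000j
  [+1]  conj(Y_{6,1})(Ω₁) = 0.00810 - 0.20201j ; Y_{6,1}(Ω₂) = 0.23379 - 0.34698j ; Δ = -0.06820 - 0.05004j
  [+2]  conj(Y_{6,2})(Ω₁) = -0.25779 - 0.02071j ; Y_{6,2}(Ω₂) = -0.18486 - 0.45620j ; Δ = 0.03820 + 0.12143j
  [+3]  conj(Y_{6,3})(Ω₁) = 0.02337 - 0.19337j ; Y_{6,3}(Ω₂) = -0.26071 - 0.05500j ; Δ = -0.01673 + 0.04913j
  [+4]  conj(Y_{6,4})(Ω₁) = -0.30206 - 0.04886j ; Y_{6,4}(Ω₂) = -0.06466 + 0.06269j ; Δ = 0.02259 - 0.01578j
  [+5]  conj(Y_{6,5})(Ω₁) = 0.03424 - 0.16854j ; Y_{6,5}(Ω₂) = 0.00353 + 0.01971j ; Δ = 0.00344 + 0.00008j
  [+6]  conj(Y_{6,6})(Ω₁) = -0.45363 - 0.11127j ; Y_{6,6}(Ω₂) = 0.00245 + 0.00108j ; Δ = -0.00099 - 0.00076j
Total Σ_m = 0.00628 + 0.00000j. Multiply by 0.966644: 0.00607 + 0.00000j. P_6(cos γ) = 0.006070

0.006070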